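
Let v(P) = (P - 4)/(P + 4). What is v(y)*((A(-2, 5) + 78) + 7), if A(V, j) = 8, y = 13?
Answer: 837/17 ≈ 49.235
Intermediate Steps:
v(P) = (-4 + P)/(4 + P)
v(y)*((A(-2, 5) + 78) + 7) = ((-4 + 13)/(4 + 13))*((8 + 78) + 7) = (9/17)*(86 + 7) = ((1/17)*9)*93 = (9/17)*93 = 837/17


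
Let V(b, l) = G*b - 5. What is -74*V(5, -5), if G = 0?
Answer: 370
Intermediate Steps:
V(b, l) = -5 (V(b, l) = 0*b - 5 = 0 - 5 = -5)
-74*V(5, -5) = -74*(-5) = 370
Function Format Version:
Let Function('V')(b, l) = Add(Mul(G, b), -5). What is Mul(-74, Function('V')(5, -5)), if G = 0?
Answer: 370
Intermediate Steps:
Function('V')(b, l) = -5 (Function('V')(b, l) = Add(Mul(0, b), -5) = Add(0, -5) = -5)
Mul(-74, Function('V')(5, -5)) = Mul(-74, -5) = 370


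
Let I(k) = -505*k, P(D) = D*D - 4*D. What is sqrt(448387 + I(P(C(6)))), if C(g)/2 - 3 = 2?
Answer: sqrt(418087) ≈ 646.60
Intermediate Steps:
C(g) = 10 (C(g) = 6 + 2*2 = 6 + 4 = 10)
P(D) = D**2 - 4*D
sqrt(448387 + I(P(C(6)))) = sqrt(448387 - 5050*(-4 + 10)) = sqrt(448387 - 5050*6) = sqrt(448387 - 505*60) = sqrt(448387 - 30300) = sqrt(418087)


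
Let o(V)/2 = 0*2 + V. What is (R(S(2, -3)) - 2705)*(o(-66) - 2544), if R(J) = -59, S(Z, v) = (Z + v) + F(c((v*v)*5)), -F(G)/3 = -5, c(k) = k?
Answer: 7396464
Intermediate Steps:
F(G) = 15 (F(G) = -3*(-5) = 15)
S(Z, v) = 15 + Z + v (S(Z, v) = (Z + v) + 15 = 15 + Z + v)
o(V) = 2*V (o(V) = 2*(0*2 + V) = 2*(0 + V) = 2*V)
(R(S(2, -3)) - 2705)*(o(-66) - 2544) = (-59 - 2705)*(2*(-66) - 2544) = -2764*(-132 - 2544) = -2764*(-2676) = 7396464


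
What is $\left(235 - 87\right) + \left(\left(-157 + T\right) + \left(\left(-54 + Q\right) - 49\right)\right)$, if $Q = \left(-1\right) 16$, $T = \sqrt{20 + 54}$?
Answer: $-128 + \sqrt{74} \approx -119.4$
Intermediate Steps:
$T = \sqrt{74} \approx 8.6023$
$Q = -16$
$\left(235 - 87\right) + \left(\left(-157 + T\right) + \left(\left(-54 + Q\right) - 49\right)\right) = \left(235 - 87\right) - \left(276 - \sqrt{74}\right) = 148 - \left(276 - \sqrt{74}\right) = -128 + \sqrt{74}$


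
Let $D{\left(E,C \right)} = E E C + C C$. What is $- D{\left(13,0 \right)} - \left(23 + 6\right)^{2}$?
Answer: $-841$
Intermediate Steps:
$D{\left(E,C \right)} = C^{2} + C E^{2}$ ($D{\left(E,C \right)} = E^{2} C + C^{2} = C E^{2} + C^{2} = C^{2} + C E^{2}$)
$- D{\left(13,0 \right)} - \left(23 + 6\right)^{2} = - 0 \left(0 + 13^{2}\right) - \left(23 + 6\right)^{2} = - 0 \left(0 + 169\right) - 29^{2} = - 0 \cdot 169 - 841 = \left(-1\right) 0 - 841 = 0 - 841 = -841$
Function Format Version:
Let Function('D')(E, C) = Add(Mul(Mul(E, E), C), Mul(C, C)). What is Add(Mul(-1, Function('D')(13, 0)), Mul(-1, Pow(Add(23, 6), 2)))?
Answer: -841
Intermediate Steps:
Function('D')(E, C) = Add(Pow(C, 2), Mul(C, Pow(E, 2))) (Function('D')(E, C) = Add(Mul(Pow(E, 2), C), Pow(C, 2)) = Add(Mul(C, Pow(E, 2)), Pow(C, 2)) = Add(Pow(C, 2), Mul(C, Pow(E, 2))))
Add(Mul(-1, Function('D')(13, 0)), Mul(-1, Pow(Add(23, 6), 2))) = Add(Mul(-1, Mul(0, Add(0, Pow(13, 2)))), Mul(-1, Pow(Add(23, 6), 2))) = Add(Mul(-1, Mul(0, Add(0, 169))), Mul(-1, Pow(29, 2))) = Add(Mul(-1, Mul(0, 169)), Mul(-1, 841)) = Add(Mul(-1, 0), -841) = Add(0, -841) = -841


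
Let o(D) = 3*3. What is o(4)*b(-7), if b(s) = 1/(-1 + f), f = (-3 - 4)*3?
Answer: -9/22 ≈ -0.40909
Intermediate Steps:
f = -21 (f = -7*3 = -21)
b(s) = -1/22 (b(s) = 1/(-1 - 21) = 1/(-22) = -1/22)
o(D) = 9
o(4)*b(-7) = 9*(-1/22) = -9/22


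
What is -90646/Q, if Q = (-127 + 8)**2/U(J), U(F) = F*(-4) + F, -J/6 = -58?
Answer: 94634424/14161 ≈ 6682.8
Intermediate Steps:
J = 348 (J = -6*(-58) = 348)
U(F) = -3*F (U(F) = -4*F + F = -3*F)
Q = -14161/1044 (Q = (-127 + 8)**2/((-3*348)) = (-119)**2/(-1044) = 14161*(-1/1044) = -14161/1044 ≈ -13.564)
-90646/Q = -90646/(-14161/1044) = -90646*(-1044/14161) = 94634424/14161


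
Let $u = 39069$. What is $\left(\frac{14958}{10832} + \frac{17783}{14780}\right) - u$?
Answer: $- \frac{781801803193}{20012120} \approx -39066.0$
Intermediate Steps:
$\left(\frac{14958}{10832} + \frac{17783}{14780}\right) - u = \left(\frac{14958}{10832} + \frac{17783}{14780}\right) - 39069 = \left(14958 \cdot \frac{1}{10832} + 17783 \cdot \frac{1}{14780}\right) - 39069 = \left(\frac{7479}{5416} + \frac{17783}{14780}\right) - 39069 = \frac{51713087}{20012120} - 39069 = - \frac{781801803193}{20012120}$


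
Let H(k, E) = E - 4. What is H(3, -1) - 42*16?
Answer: -677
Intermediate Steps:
H(k, E) = -4 + E
H(3, -1) - 42*16 = (-4 - 1) - 42*16 = -5 - 672 = -677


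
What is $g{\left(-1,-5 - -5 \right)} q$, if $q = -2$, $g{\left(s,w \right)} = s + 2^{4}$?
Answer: $-30$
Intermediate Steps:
$g{\left(s,w \right)} = 16 + s$ ($g{\left(s,w \right)} = s + 16 = 16 + s$)
$g{\left(-1,-5 - -5 \right)} q = \left(16 - 1\right) \left(-2\right) = 15 \left(-2\right) = -30$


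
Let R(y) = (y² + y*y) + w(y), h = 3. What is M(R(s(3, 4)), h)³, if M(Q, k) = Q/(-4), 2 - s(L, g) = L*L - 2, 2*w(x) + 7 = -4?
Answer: -704969/512 ≈ -1376.9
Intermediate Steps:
w(x) = -11/2 (w(x) = -7/2 + (½)*(-4) = -7/2 - 2 = -11/2)
s(L, g) = 4 - L² (s(L, g) = 2 - (L*L - 2) = 2 - (L² - 2) = 2 - (-2 + L²) = 2 + (2 - L²) = 4 - L²)
R(y) = -11/2 + 2*y² (R(y) = (y² + y*y) - 11/2 = (y² + y²) - 11/2 = 2*y² - 11/2 = -11/2 + 2*y²)
M(Q, k) = -Q/4 (M(Q, k) = Q*(-¼) = -Q/4)
M(R(s(3, 4)), h)³ = (-(-11/2 + 2*(4 - 1*3²)²)/4)³ = (-(-11/2 + 2*(4 - 1*9)²)/4)³ = (-(-11/2 + 2*(4 - 9)²)/4)³ = (-(-11/2 + 2*(-5)²)/4)³ = (-(-11/2 + 2*25)/4)³ = (-(-11/2 + 50)/4)³ = (-¼*89/2)³ = (-89/8)³ = -704969/512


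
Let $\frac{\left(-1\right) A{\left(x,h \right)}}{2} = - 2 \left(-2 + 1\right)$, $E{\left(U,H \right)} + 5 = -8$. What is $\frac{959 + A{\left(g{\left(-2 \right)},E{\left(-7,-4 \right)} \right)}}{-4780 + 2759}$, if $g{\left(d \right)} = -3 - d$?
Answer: $- \frac{955}{2021} \approx -0.47254$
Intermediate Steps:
$E{\left(U,H \right)} = -13$ ($E{\left(U,H \right)} = -5 - 8 = -13$)
$A{\left(x,h \right)} = -4$ ($A{\left(x,h \right)} = - 2 \left(- 2 \left(-2 + 1\right)\right) = - 2 \left(\left(-2\right) \left(-1\right)\right) = \left(-2\right) 2 = -4$)
$\frac{959 + A{\left(g{\left(-2 \right)},E{\left(-7,-4 \right)} \right)}}{-4780 + 2759} = \frac{959 - 4}{-4780 + 2759} = \frac{955}{-2021} = 955 \left(- \frac{1}{2021}\right) = - \frac{955}{2021}$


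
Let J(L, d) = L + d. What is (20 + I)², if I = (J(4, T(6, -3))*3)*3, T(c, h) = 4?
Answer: 8464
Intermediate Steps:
I = 72 (I = ((4 + 4)*3)*3 = (8*3)*3 = 24*3 = 72)
(20 + I)² = (20 + 72)² = 92² = 8464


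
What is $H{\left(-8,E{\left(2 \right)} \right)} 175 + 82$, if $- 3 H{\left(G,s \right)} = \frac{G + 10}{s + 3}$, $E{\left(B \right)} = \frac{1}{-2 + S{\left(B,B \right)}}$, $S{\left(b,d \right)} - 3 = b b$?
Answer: $\frac{1093}{24} \approx 45.542$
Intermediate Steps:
$S{\left(b,d \right)} = 3 + b^{2}$ ($S{\left(b,d \right)} = 3 + b b = 3 + b^{2}$)
$E{\left(B \right)} = \frac{1}{1 + B^{2}}$ ($E{\left(B \right)} = \frac{1}{-2 + \left(3 + B^{2}\right)} = \frac{1}{1 + B^{2}}$)
$H{\left(G,s \right)} = - \frac{10 + G}{3 \left(3 + s\right)}$ ($H{\left(G,s \right)} = - \frac{\left(G + 10\right) \frac{1}{s + 3}}{3} = - \frac{\left(10 + G\right) \frac{1}{3 + s}}{3} = - \frac{\frac{1}{3 + s} \left(10 + G\right)}{3} = - \frac{10 + G}{3 \left(3 + s\right)}$)
$H{\left(-8,E{\left(2 \right)} \right)} 175 + 82 = \frac{-10 - -8}{3 \left(3 + \frac{1}{1 + 2^{2}}\right)} 175 + 82 = \frac{-10 + 8}{3 \left(3 + \frac{1}{1 + 4}\right)} 175 + 82 = \frac{1}{3} \frac{1}{3 + \frac{1}{5}} \left(-2\right) 175 + 82 = \frac{1}{3} \frac{1}{\frac{16}{5}} \left(-2\right) 175 + 82 = \frac{1}{3} \cdot \frac{5}{16} \left(-2\right) 175 + 82 = \left(- \frac{5}{24}\right) 175 + 82 = - \frac{875}{24} + 82 = \frac{1093}{24}$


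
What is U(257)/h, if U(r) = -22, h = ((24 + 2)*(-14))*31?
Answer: 11/5642 ≈ 0.0019497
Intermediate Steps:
h = -11284 (h = (26*(-14))*31 = -364*31 = -11284)
U(257)/h = -22/(-11284) = -22*(-1/11284) = 11/5642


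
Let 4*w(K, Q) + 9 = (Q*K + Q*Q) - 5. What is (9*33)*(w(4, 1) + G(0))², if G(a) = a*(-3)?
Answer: 24057/16 ≈ 1503.6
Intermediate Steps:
G(a) = -3*a
w(K, Q) = -7/2 + Q²/4 + K*Q/4 (w(K, Q) = -9/4 + ((Q*K + Q*Q) - 5)/4 = -9/4 + ((K*Q + Q²) - 5)/4 = -9/4 + ((Q² + K*Q) - 5)/4 = -9/4 + (-5 + Q² + K*Q)/4 = -9/4 + (-5/4 + Q²/4 + K*Q/4) = -7/2 + Q²/4 + K*Q/4)
(9*33)*(w(4, 1) + G(0))² = (9*33)*((-7/2 + (¼)*1² + (¼)*4*1) - 3*0)² = 297*((-7/2 + (¼)*1 + 1) + 0)² = 297*((-7/2 + ¼ + 1) + 0)² = 297*(-9/4 + 0)² = 297*(-9/4)² = 297*(81/16) = 24057/16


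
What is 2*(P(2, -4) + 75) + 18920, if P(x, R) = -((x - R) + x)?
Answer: 19054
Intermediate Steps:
P(x, R) = R - 2*x (P(x, R) = -(-R + 2*x) = R - 2*x)
2*(P(2, -4) + 75) + 18920 = 2*((-4 - 2*2) + 75) + 18920 = 2*((-4 - 4) + 75) + 18920 = 2*(-8 + 75) + 18920 = 2*67 + 18920 = 134 + 18920 = 19054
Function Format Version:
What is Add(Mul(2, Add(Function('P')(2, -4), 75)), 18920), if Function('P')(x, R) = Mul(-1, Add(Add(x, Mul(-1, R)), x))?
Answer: 19054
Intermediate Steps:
Function('P')(x, R) = Add(R, Mul(-2, x)) (Function('P')(x, R) = Mul(-1, Add(Mul(-1, R), Mul(2, x))) = Add(R, Mul(-2, x)))
Add(Mul(2, Add(Function('P')(2, -4), 75)), 18920) = Add(Mul(2, Add(Add(-4, Mul(-2, 2)), 75)), 18920) = Add(Mul(2, Add(Add(-4, -4), 75)), 18920) = Add(Mul(2, Add(-8, 75)), 18920) = Add(Mul(2, 67), 18920) = Add(134, 18920) = 19054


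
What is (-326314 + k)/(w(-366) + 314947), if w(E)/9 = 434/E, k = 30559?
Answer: -18041055/19211116 ≈ -0.93909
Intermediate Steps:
w(E) = 3906/E (w(E) = 9*(434/E) = 3906/E)
(-326314 + k)/(w(-366) + 314947) = (-326314 + 30559)/(3906/(-366) + 314947) = -295755/(3906*(-1/366) + 314947) = -295755/(-651/61 + 314947) = -295755/19211116/61 = -295755*61/19211116 = -18041055/19211116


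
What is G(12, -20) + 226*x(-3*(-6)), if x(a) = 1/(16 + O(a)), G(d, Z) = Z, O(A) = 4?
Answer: -87/10 ≈ -8.7000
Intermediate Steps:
x(a) = 1/20 (x(a) = 1/(16 + 4) = 1/20)
G(12, -20) + 226*x(-3*(-6)) = -20 + 226*(1/20) = -20 + 113/10 = -87/10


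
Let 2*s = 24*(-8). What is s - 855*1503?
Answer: -1285161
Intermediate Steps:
s = -96 (s = (24*(-8))/2 = (½)*(-192) = -96)
s - 855*1503 = -96 - 855*1503 = -96 - 1285065 = -1285161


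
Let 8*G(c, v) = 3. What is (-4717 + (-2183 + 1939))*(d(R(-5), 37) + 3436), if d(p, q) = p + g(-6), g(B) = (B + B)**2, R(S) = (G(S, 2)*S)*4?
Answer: -35446345/2 ≈ -1.7723e+7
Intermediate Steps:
G(c, v) = 3/8 (G(c, v) = (1/8)*3 = 3/8)
R(S) = 3*S/2 (R(S) = (3*S/8)*4 = 3*S/2)
g(B) = 4*B**2 (g(B) = (2*B)**2 = 4*B**2)
d(p, q) = 144 + p (d(p, q) = p + 4*(-6)**2 = p + 4*36 = p + 144 = 144 + p)
(-4717 + (-2183 + 1939))*(d(R(-5), 37) + 3436) = (-4717 + (-2183 + 1939))*((144 + (3/2)*(-5)) + 3436) = (-4717 - 244)*((144 - 15/2) + 3436) = -4961*(273/2 + 3436) = -4961*7145/2 = -35446345/2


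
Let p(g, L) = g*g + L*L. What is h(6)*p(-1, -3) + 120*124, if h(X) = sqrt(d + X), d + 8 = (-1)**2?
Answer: 14880 + 10*I ≈ 14880.0 + 10.0*I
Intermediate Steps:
d = -7 (d = -8 + (-1)**2 = -8 + 1 = -7)
p(g, L) = L**2 + g**2 (p(g, L) = g**2 + L**2 = L**2 + g**2)
h(X) = sqrt(-7 + X)
h(6)*p(-1, -3) + 120*124 = sqrt(-7 + 6)*((-3)**2 + (-1)**2) + 120*124 = sqrt(-1)*(9 + 1) + 14880 = I*10 + 14880 = 10*I + 14880 = 14880 + 10*I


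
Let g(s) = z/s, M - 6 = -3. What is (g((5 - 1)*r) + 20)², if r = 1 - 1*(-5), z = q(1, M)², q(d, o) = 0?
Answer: 400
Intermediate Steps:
M = 3 (M = 6 - 3 = 3)
z = 0 (z = 0² = 0)
r = 6 (r = 1 + 5 = 6)
g(s) = 0 (g(s) = 0/s = 0)
(g((5 - 1)*r) + 20)² = (0 + 20)² = 20² = 400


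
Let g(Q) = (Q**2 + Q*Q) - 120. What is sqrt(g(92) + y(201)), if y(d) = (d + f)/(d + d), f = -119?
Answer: sqrt(679068249)/201 ≈ 129.65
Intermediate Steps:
g(Q) = -120 + 2*Q**2 (g(Q) = (Q**2 + Q**2) - 120 = 2*Q**2 - 120 = -120 + 2*Q**2)
y(d) = (-119 + d)/(2*d) (y(d) = (d - 119)/(d + d) = (-119 + d)/((2*d)) = (-119 + d)*(1/(2*d)) = (-119 + d)/(2*d))
sqrt(g(92) + y(201)) = sqrt((-120 + 2*92**2) + (1/2)*(-119 + 201)/201) = sqrt((-120 + 2*8464) + (1/2)*(1/201)*82) = sqrt((-120 + 16928) + 41/201) = sqrt(16808 + 41/201) = sqrt(3378449/201) = sqrt(679068249)/201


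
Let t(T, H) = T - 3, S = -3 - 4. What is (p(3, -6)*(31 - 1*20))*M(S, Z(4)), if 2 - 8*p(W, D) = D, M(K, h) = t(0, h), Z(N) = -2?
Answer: -33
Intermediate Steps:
S = -7
t(T, H) = -3 + T
M(K, h) = -3 (M(K, h) = -3 + 0 = -3)
p(W, D) = ¼ - D/8
(p(3, -6)*(31 - 1*20))*M(S, Z(4)) = ((¼ - ⅛*(-6))*(31 - 1*20))*(-3) = ((¼ + ¾)*(31 - 20))*(-3) = (1*11)*(-3) = 11*(-3) = -33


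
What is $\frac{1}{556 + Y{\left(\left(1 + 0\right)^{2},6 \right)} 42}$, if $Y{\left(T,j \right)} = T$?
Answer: $\frac{1}{598} \approx 0.0016722$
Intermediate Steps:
$\frac{1}{556 + Y{\left(\left(1 + 0\right)^{2},6 \right)} 42} = \frac{1}{556 + \left(1 + 0\right)^{2} \cdot 42} = \frac{1}{556 + 1^{2} \cdot 42} = \frac{1}{556 + 1 \cdot 42} = \frac{1}{556 + 42} = \frac{1}{598}$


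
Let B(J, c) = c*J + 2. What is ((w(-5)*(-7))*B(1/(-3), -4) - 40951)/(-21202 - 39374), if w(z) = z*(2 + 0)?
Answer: 122153/181728 ≈ 0.67217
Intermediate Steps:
w(z) = 2*z (w(z) = z*2 = 2*z)
B(J, c) = 2 + J*c (B(J, c) = J*c + 2 = 2 + J*c)
((w(-5)*(-7))*B(1/(-3), -4) - 40951)/(-21202 - 39374) = (((2*(-5))*(-7))*(2 - 4/(-3)) - 40951)/(-21202 - 39374) = ((-10*(-7))*(2 - ⅓*(-4)) - 40951)/(-60576) = (70*(2 + 4/3) - 40951)*(-1/60576) = (70*(10/3) - 40951)*(-1/60576) = (700/3 - 40951)*(-1/60576) = -122153/3*(-1/60576) = 122153/181728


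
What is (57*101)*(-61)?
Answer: -351177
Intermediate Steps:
(57*101)*(-61) = 5757*(-61) = -351177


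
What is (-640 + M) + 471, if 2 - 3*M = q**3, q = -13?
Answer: 564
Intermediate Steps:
M = 733 (M = 2/3 - 1/3*(-13)**3 = 2/3 - 1/3*(-2197) = 2/3 + 2197/3 = 733)
(-640 + M) + 471 = (-640 + 733) + 471 = 93 + 471 = 564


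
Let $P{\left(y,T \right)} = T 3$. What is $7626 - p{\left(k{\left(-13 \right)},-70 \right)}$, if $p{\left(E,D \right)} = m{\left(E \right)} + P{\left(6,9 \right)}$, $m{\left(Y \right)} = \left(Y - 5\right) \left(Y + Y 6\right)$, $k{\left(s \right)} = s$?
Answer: $5961$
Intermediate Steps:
$P{\left(y,T \right)} = 3 T$
$m{\left(Y \right)} = 7 Y \left(-5 + Y\right)$ ($m{\left(Y \right)} = \left(-5 + Y\right) \left(Y + 6 Y\right) = \left(-5 + Y\right) 7 Y = 7 Y \left(-5 + Y\right)$)
$p{\left(E,D \right)} = 27 + 7 E \left(-5 + E\right)$ ($p{\left(E,D \right)} = 7 E \left(-5 + E\right) + 3 \cdot 9 = 7 E \left(-5 + E\right) + 27 = 27 + 7 E \left(-5 + E\right)$)
$7626 - p{\left(k{\left(-13 \right)},-70 \right)} = 7626 - \left(27 + 7 \left(-13\right) \left(-5 - 13\right)\right) = 7626 - \left(27 + 7 \left(-13\right) \left(-18\right)\right) = 7626 - \left(27 + 1638\right) = 7626 - 1665 = 5961$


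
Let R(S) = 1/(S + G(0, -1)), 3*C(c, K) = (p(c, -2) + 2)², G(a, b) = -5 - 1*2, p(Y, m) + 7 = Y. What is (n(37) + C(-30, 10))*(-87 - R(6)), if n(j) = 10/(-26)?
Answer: -1368260/39 ≈ -35084.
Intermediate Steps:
p(Y, m) = -7 + Y
n(j) = -5/13 (n(j) = 10*(-1/26) = -5/13)
G(a, b) = -7 (G(a, b) = -5 - 2 = -7)
C(c, K) = (-5 + c)²/3 (C(c, K) = ((-7 + c) + 2)²/3 = (-5 + c)²/3)
R(S) = 1/(-7 + S) (R(S) = 1/(S - 7) = 1/(-7 + S))
(n(37) + C(-30, 10))*(-87 - R(6)) = (-5/13 + (-5 - 30)²/3)*(-87 - 1/(-7 + 6)) = (-5/13 + (⅓)*(-35)²)*(-87 - 1/(-1)) = (-5/13 + (⅓)*1225)*(-87 - 1*(-1)) = (-5/13 + 1225/3)*(-87 + 1) = (15910/39)*(-86) = -1368260/39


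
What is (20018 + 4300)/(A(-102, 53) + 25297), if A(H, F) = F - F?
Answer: 24318/25297 ≈ 0.96130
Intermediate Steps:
A(H, F) = 0
(20018 + 4300)/(A(-102, 53) + 25297) = (20018 + 4300)/(0 + 25297) = 24318/25297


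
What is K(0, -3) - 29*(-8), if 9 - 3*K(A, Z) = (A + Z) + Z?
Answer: 237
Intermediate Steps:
K(A, Z) = 3 - 2*Z/3 - A/3 (K(A, Z) = 3 - ((A + Z) + Z)/3 = 3 - (A + 2*Z)/3 = 3 + (-2*Z/3 - A/3) = 3 - 2*Z/3 - A/3)
K(0, -3) - 29*(-8) = (3 - 2/3*(-3) - 1/3*0) - 29*(-8) = (3 + 2 + 0) + 232 = 5 + 232 = 237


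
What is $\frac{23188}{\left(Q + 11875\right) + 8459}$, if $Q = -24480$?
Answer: $- \frac{11594}{2073} \approx -5.5929$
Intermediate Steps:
$\frac{23188}{\left(Q + 11875\right) + 8459} = \frac{23188}{\left(-24480 + 11875\right) + 8459} = \frac{23188}{-12605 + 8459} = \frac{23188}{-4146} = 23188 \left(- \frac{1}{4146}\right) = - \frac{11594}{2073}$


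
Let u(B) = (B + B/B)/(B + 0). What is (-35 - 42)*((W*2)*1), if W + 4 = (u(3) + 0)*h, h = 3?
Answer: 0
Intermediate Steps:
u(B) = (1 + B)/B (u(B) = (B + 1)/B = (1 + B)/B)
W = 0 (W = -4 + ((1 + 3)/3 + 0)*3 = -4 + ((⅓)*4 + 0)*3 = -4 + (4/3 + 0)*3 = -4 + (4/3)*3 = -4 + 4 = 0)
(-35 - 42)*((W*2)*1) = (-35 - 42)*((0*2)*1) = -0 = -77*0 = 0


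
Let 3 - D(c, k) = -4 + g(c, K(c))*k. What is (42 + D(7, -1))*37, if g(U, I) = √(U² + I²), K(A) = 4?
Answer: 1813 + 37*√65 ≈ 2111.3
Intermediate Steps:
g(U, I) = √(I² + U²)
D(c, k) = 7 - k*√(16 + c²) (D(c, k) = 3 - (-4 + √(4² + c²)*k) = 3 - (-4 + √(16 + c²)*k) = 3 - (-4 + k*√(16 + c²)) = 3 + (4 - k*√(16 + c²)) = 7 - k*√(16 + c²))
(42 + D(7, -1))*37 = (42 + (7 - 1*(-1)*√(16 + 7²)))*37 = (42 + (7 - 1*(-1)*√(16 + 49)))*37 = (42 + (7 - 1*(-1)*√65))*37 = (42 + (7 + √65))*37 = (49 + √65)*37 = 1813 + 37*√65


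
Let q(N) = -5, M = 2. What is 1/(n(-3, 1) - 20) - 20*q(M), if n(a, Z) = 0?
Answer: 1999/20 ≈ 99.950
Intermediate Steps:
1/(n(-3, 1) - 20) - 20*q(M) = 1/(0 - 20) - 20*(-5) = 1/(-20) + 100 = -1/20 + 100 = 1999/20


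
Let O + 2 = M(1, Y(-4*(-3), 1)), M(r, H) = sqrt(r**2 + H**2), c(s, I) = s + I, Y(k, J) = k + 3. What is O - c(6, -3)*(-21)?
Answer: 61 + sqrt(226) ≈ 76.033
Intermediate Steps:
Y(k, J) = 3 + k
c(s, I) = I + s
M(r, H) = sqrt(H**2 + r**2)
O = -2 + sqrt(226) (O = -2 + sqrt((3 - 4*(-3))**2 + 1**2) = -2 + sqrt((3 + 12)**2 + 1) = -2 + sqrt(15**2 + 1) = -2 + sqrt(225 + 1) = -2 + sqrt(226) ≈ 13.033)
O - c(6, -3)*(-21) = (-2 + sqrt(226)) - (-3 + 6)*(-21) = (-2 + sqrt(226)) - 3*(-21) = (-2 + sqrt(226)) - 1*(-63) = (-2 + sqrt(226)) + 63 = 61 + sqrt(226)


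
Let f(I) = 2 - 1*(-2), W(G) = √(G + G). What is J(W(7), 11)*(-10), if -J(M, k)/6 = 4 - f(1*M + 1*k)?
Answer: 0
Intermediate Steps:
W(G) = √2*√G (W(G) = √(2*G) = √2*√G)
f(I) = 4 (f(I) = 2 + 2 = 4)
J(M, k) = 0 (J(M, k) = -6*(4 - 1*4) = -6*(4 - 4) = -6*0 = 0)
J(W(7), 11)*(-10) = 0*(-10) = 0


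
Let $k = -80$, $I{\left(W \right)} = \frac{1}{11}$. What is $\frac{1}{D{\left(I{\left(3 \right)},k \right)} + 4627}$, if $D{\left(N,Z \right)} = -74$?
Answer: $\frac{1}{4553} \approx 0.00021964$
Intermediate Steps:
$I{\left(W \right)} = \frac{1}{11}$
$\frac{1}{D{\left(I{\left(3 \right)},k \right)} + 4627} = \frac{1}{-74 + 4627} = \frac{1}{4553}$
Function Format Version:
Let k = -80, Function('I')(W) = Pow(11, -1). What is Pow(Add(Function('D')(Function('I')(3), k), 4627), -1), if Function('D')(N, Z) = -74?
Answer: Rational(1, 4553) ≈ 0.00021964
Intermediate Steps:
Function('I')(W) = Rational(1, 11)
Pow(Add(Function('D')(Function('I')(3), k), 4627), -1) = Pow(Add(-74, 4627), -1) = Pow(4553, -1) = Rational(1, 4553)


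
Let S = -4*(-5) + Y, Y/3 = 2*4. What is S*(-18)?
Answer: -792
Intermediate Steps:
Y = 24 (Y = 3*(2*4) = 3*8 = 24)
S = 44 (S = -4*(-5) + 24 = 20 + 24 = 44)
S*(-18) = 44*(-18) = -792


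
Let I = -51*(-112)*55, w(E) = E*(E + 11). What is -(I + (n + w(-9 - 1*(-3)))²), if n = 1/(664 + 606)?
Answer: -508160197801/1612900 ≈ -3.1506e+5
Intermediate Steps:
w(E) = E*(11 + E)
I = 314160 (I = 5712*55 = 314160)
n = 1/1270 ≈ 0.00078740
-(I + (n + w(-9 - 1*(-3)))²) = -(314160 + (1/1270 + (-9 - 1*(-3))*(11 + (-9 - 1*(-3))))²) = -(314160 + (1/1270 + (-9 + 3)*(11 + (-9 + 3)))²) = -(314160 + (1/1270 - 6*(11 - 6))²) = -(314160 + (1/1270 - 6*5)²) = -(314160 + (1/1270 - 30)²) = -(314160 + (-38099/1270)²) = -(314160 + 1451533801/1612900) = -1*508160197801/1612900 = -508160197801/1612900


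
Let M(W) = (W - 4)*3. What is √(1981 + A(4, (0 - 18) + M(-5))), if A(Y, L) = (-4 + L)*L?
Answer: √4186 ≈ 64.699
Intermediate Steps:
M(W) = -12 + 3*W (M(W) = (-4 + W)*3 = -12 + 3*W)
A(Y, L) = L*(-4 + L)
√(1981 + A(4, (0 - 18) + M(-5))) = √(1981 + ((0 - 18) + (-12 + 3*(-5)))*(-4 + ((0 - 18) + (-12 + 3*(-5))))) = √(1981 + (-18 + (-12 - 15))*(-4 + (-18 + (-12 - 15)))) = √(1981 + (-18 - 27)*(-4 + (-18 - 27))) = √(1981 - 45*(-4 - 45)) = √(1981 - 45*(-49)) = √(1981 + 2205) = √4186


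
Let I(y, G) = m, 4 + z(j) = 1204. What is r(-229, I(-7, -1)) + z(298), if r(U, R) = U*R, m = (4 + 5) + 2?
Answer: -1319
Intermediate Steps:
z(j) = 1200 (z(j) = -4 + 1204 = 1200)
m = 11 (m = 9 + 2 = 11)
I(y, G) = 11
r(U, R) = R*U
r(-229, I(-7, -1)) + z(298) = 11*(-229) + 1200 = -2519 + 1200 = -1319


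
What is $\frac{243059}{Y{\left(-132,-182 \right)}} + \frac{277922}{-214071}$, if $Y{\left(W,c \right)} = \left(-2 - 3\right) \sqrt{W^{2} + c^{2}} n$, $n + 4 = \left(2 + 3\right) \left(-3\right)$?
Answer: $- \frac{277922}{214071} + \frac{243059 \sqrt{12637}}{2401030} \approx 10.082$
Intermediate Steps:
$n = -19$ ($n = -4 + \left(2 + 3\right) \left(-3\right) = -4 + 5 \left(-3\right) = -4 - 15 = -19$)
$Y{\left(W,c \right)} = 95 \sqrt{W^{2} + c^{2}}$ ($Y{\left(W,c \right)} = \left(-2 - 3\right) \sqrt{W^{2} + c^{2}} \left(-19\right) = - 5 \sqrt{W^{2} + c^{2}} \left(-19\right) = 95 \sqrt{W^{2} + c^{2}}$)
$\frac{243059}{Y{\left(-132,-182 \right)}} + \frac{277922}{-214071} = \frac{243059}{95 \sqrt{\left(-132\right)^{2} + \left(-182\right)^{2}}} + \frac{277922}{-214071} = \frac{243059}{95 \sqrt{17424 + 33124}} + 277922 \left(- \frac{1}{214071}\right) = \frac{243059}{95 \sqrt{50548}} - \frac{277922}{214071} = \frac{243059}{95 \cdot 2 \sqrt{12637}} - \frac{277922}{214071} = \frac{243059}{190 \sqrt{12637}} - \frac{277922}{214071} = 243059 \frac{\sqrt{12637}}{2401030} - \frac{277922}{214071} = \frac{243059 \sqrt{12637}}{2401030} - \frac{277922}{214071} = - \frac{277922}{214071} + \frac{243059 \sqrt{12637}}{2401030}$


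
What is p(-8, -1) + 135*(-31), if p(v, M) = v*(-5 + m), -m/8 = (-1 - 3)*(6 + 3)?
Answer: -6449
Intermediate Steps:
m = 288 (m = -8*(-1 - 3)*(6 + 3) = -(-32)*9 = -8*(-36) = 288)
p(v, M) = 283*v (p(v, M) = v*(-5 + 288) = v*283 = 283*v)
p(-8, -1) + 135*(-31) = 283*(-8) + 135*(-31) = -2264 - 4185 = -6449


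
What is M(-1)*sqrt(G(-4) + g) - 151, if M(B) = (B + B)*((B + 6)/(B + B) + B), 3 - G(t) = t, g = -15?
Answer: -151 + 14*I*sqrt(2) ≈ -151.0 + 19.799*I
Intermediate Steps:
G(t) = 3 - t
M(B) = 2*B*(B + (6 + B)/(2*B)) (M(B) = (2*B)*((6 + B)/((2*B)) + B) = (2*B)*((6 + B)*(1/(2*B)) + B) = (2*B)*((6 + B)/(2*B) + B) = (2*B)*(B + (6 + B)/(2*B)) = 2*B*(B + (6 + B)/(2*B)))
M(-1)*sqrt(G(-4) + g) - 151 = (6 - 1 + 2*(-1)**2)*sqrt((3 - 1*(-4)) - 15) - 151 = (6 - 1 + 2*1)*sqrt((3 + 4) - 15) - 151 = (6 - 1 + 2)*sqrt(7 - 15) - 151 = 7*sqrt(-8) - 151 = 7*(2*I*sqrt(2)) - 151 = 14*I*sqrt(2) - 151 = -151 + 14*I*sqrt(2)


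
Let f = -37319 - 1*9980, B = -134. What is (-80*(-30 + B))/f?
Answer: -13120/47299 ≈ -0.27738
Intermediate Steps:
f = -47299 (f = -37319 - 9980 = -47299)
(-80*(-30 + B))/f = -80*(-30 - 134)/(-47299) = -80*(-164)*(-1/47299) = 13120*(-1/47299) = -13120/47299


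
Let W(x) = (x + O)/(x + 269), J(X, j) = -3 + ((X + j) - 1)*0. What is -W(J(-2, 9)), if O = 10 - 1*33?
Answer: 13/133 ≈ 0.097744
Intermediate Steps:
J(X, j) = -3 (J(X, j) = -3 + (-1 + X + j)*0 = -3 + 0 = -3)
O = -23 (O = 10 - 33 = -23)
W(x) = (-23 + x)/(269 + x) (W(x) = (x - 23)/(x + 269) = (-23 + x)/(269 + x))
-W(J(-2, 9)) = -(-23 - 3)/(269 - 3) = -(-26)/266 = -1*(-13/133) = 13/133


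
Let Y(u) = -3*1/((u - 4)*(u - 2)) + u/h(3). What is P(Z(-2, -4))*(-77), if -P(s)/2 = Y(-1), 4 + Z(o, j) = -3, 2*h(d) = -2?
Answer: 616/5 ≈ 123.20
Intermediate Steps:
h(d) = -1 (h(d) = (1/2)*(-2) = -1)
Z(o, j) = -7 (Z(o, j) = -4 - 3 = -7)
Y(u) = -u - 3/((-4 + u)*(-2 + u)) (Y(u) = -3*1/((u - 4)*(u - 2)) + u/(-1) = -3*1/((-4 + u)*(-2 + u)) + u*(-1) = -3*1/((-4 + u)*(-2 + u)) - u = -3/((-4 + u)*(-2 + u)) - u = -u - 3/((-4 + u)*(-2 + u)))
P(s) = -8/5 (P(s) = -2*(-3 - 1*(-1)**3 - 8*(-1) + 6*(-1)**2)/(8 + (-1)**2 - 6*(-1)) = -2*(-3 - 1*(-1) + 8 + 6*1)/(8 + 1 + 6) = -2*(-3 + 1 + 8 + 6)/15 = -2*12/15 = -2*4/5 = -8/5)
P(Z(-2, -4))*(-77) = -8/5*(-77) = 616/5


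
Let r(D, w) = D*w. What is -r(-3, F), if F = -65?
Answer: -195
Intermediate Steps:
-r(-3, F) = -(-3)*(-65) = -1*195 = -195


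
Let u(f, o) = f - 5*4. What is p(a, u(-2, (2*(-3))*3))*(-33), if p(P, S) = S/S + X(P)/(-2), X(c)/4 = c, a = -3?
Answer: -231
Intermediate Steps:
u(f, o) = -20 + f (u(f, o) = f - 20 = -20 + f)
X(c) = 4*c
p(P, S) = 1 - 2*P (p(P, S) = S/S + (4*P)/(-2) = 1 + (4*P)*(-½) = 1 - 2*P)
p(a, u(-2, (2*(-3))*3))*(-33) = (1 - 2*(-3))*(-33) = (1 + 6)*(-33) = 7*(-33) = -231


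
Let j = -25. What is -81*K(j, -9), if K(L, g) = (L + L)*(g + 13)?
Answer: 16200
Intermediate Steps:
K(L, g) = 2*L*(13 + g) (K(L, g) = (2*L)*(13 + g) = 2*L*(13 + g))
-81*K(j, -9) = -162*(-25)*(13 - 9) = -162*(-25)*4 = -81*(-200) = 16200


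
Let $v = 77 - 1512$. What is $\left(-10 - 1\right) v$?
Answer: $15785$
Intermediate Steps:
$v = -1435$ ($v = 77 - 1512 = -1435$)
$\left(-10 - 1\right) v = \left(-10 - 1\right) \left(-1435\right) = \left(-11\right) \left(-1435\right) = 15785$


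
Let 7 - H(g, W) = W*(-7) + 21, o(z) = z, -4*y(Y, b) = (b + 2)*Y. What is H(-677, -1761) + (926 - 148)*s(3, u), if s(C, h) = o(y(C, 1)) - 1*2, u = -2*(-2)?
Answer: -31295/2 ≈ -15648.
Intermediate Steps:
y(Y, b) = -Y*(2 + b)/4 (y(Y, b) = -(b + 2)*Y/4 = -(2 + b)*Y/4 = -Y*(2 + b)/4)
H(g, W) = -14 + 7*W (H(g, W) = 7 - (W*(-7) + 21) = 7 - (-7*W + 21) = 7 - (21 - 7*W) = 7 + (-21 + 7*W) = -14 + 7*W)
u = 4
s(C, h) = -2 - 3*C/4 (s(C, h) = -C*(2 + 1)/4 - 1*2 = -¼*C*3 - 2 = -3*C/4 - 2 = -2 - 3*C/4)
H(-677, -1761) + (926 - 148)*s(3, u) = (-14 + 7*(-1761)) + (926 - 148)*(-2 - ¾*3) = (-14 - 12327) + 778*(-2 - 9/4) = -12341 + 778*(-17/4) = -12341 - 6613/2 = -31295/2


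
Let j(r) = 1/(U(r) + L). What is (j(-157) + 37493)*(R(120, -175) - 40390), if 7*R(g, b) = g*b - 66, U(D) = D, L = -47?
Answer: -82985902697/51 ≈ -1.6272e+9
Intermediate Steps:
R(g, b) = -66/7 + b*g/7 (R(g, b) = (g*b - 66)/7 = (b*g - 66)/7 = (-66 + b*g)/7 = -66/7 + b*g/7)
j(r) = 1/(-47 + r) (j(r) = 1/(r - 47) = 1/(-47 + r))
(j(-157) + 37493)*(R(120, -175) - 40390) = (1/(-47 - 157) + 37493)*((-66/7 + (⅐)*(-175)*120) - 40390) = (1/(-204) + 37493)*((-66/7 - 3000) - 40390) = (-1/204 + 37493)*(-21066/7 - 40390) = (7648571/204)*(-303796/7) = -82985902697/51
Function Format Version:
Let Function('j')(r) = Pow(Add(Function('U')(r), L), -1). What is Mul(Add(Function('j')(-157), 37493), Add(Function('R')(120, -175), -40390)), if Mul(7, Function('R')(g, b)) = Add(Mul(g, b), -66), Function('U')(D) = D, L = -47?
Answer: Rational(-82985902697, 51) ≈ -1.6272e+9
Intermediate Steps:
Function('R')(g, b) = Add(Rational(-66, 7), Mul(Rational(1, 7), b, g)) (Function('R')(g, b) = Mul(Rational(1, 7), Add(Mul(g, b), -66)) = Mul(Rational(1, 7), Add(Mul(b, g), -66)) = Mul(Rational(1, 7), Add(-66, Mul(b, g))) = Add(Rational(-66, 7), Mul(Rational(1, 7), b, g)))
Function('j')(r) = Pow(Add(-47, r), -1) (Function('j')(r) = Pow(Add(r, -47), -1) = Pow(Add(-47, r), -1))
Mul(Add(Function('j')(-157), 37493), Add(Function('R')(120, -175), -40390)) = Mul(Add(Pow(Add(-47, -157), -1), 37493), Add(Add(Rational(-66, 7), Mul(Rational(1, 7), -175, 120)), -40390)) = Mul(Add(Pow(-204, -1), 37493), Add(Add(Rational(-66, 7), -3000), -40390)) = Mul(Add(Rational(-1, 204), 37493), Add(Rational(-21066, 7), -40390)) = Mul(Rational(7648571, 204), Rational(-303796, 7)) = Rational(-82985902697, 51)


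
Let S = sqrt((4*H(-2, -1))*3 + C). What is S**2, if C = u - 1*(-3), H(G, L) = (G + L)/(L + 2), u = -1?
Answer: -34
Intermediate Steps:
H(G, L) = (G + L)/(2 + L)
C = 2 (C = -1 - 1*(-3) = -1 + 3 = 2)
S = I*sqrt(34) (S = sqrt((4*((-2 - 1)/(2 - 1)))*3 + 2) = sqrt((4*(-3/1))*3 + 2) = sqrt((4*(1*(-3)))*3 + 2) = sqrt((4*(-3))*3 + 2) = sqrt(-12*3 + 2) = sqrt(-36 + 2) = sqrt(-34) = I*sqrt(34) ≈ 5.8309*I)
S**2 = (I*sqrt(34))**2 = -34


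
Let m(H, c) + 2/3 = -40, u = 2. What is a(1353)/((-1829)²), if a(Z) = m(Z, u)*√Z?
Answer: -122*√1353/10035723 ≈ -0.00044716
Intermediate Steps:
m(H, c) = -122/3 (m(H, c) = -⅔ - 40 = -122/3)
a(Z) = -122*√Z/3
a(1353)/((-1829)²) = (-122*√1353/3)/((-1829)²) = -122*√1353/3/3345241 = -122*√1353/3*(1/3345241) = -122*√1353/10035723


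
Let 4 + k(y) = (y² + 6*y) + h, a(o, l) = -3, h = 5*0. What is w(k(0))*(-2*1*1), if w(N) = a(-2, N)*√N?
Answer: 12*I ≈ 12.0*I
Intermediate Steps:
h = 0
k(y) = -4 + y² + 6*y (k(y) = -4 + ((y² + 6*y) + 0) = -4 + (y² + 6*y) = -4 + y² + 6*y)
w(N) = -3*√N
w(k(0))*(-2*1*1) = (-3*√(-4 + 0² + 6*0))*(-2*1*1) = (-3*√(-4 + 0 + 0))*(-2*1) = -6*I*(-2) = 12*I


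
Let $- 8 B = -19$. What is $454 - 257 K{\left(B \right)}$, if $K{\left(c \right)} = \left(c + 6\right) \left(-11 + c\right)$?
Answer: $\frac{1217167}{64} \approx 19018.0$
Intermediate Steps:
$B = \frac{19}{8}$ ($B = \left(- \frac{1}{8}\right) \left(-19\right) = \frac{19}{8} \approx 2.375$)
$K{\left(c \right)} = \left(-11 + c\right) \left(6 + c\right)$ ($K{\left(c \right)} = \left(6 + c\right) \left(-11 + c\right) = \left(-11 + c\right) \left(6 + c\right)$)
$454 - 257 K{\left(B \right)} = 454 - 257 \left(-66 + \left(\frac{19}{8}\right)^{2} - \frac{95}{8}\right) = 454 - 257 \left(-66 + \frac{361}{64} - \frac{95}{8}\right) = 454 - - \frac{1188111}{64} = 454 + \frac{1188111}{64} = \frac{1217167}{64}$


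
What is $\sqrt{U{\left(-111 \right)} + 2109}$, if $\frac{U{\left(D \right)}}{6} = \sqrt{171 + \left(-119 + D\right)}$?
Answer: $\sqrt{2109 + 6 i \sqrt{59}} \approx 45.927 + 0.5017 i$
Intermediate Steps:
$U{\left(D \right)} = 6 \sqrt{52 + D}$ ($U{\left(D \right)} = 6 \sqrt{171 + \left(-119 + D\right)} = 6 \sqrt{52 + D}$)
$\sqrt{U{\left(-111 \right)} + 2109} = \sqrt{6 \sqrt{52 - 111} + 2109} = \sqrt{6 \sqrt{-59} + 2109} = \sqrt{6 i \sqrt{59} + 2109} = \sqrt{2109 + 6 i \sqrt{59}}$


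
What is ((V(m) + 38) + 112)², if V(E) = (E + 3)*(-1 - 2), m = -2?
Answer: 21609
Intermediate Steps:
V(E) = -9 - 3*E (V(E) = (3 + E)*(-3) = -9 - 3*E)
((V(m) + 38) + 112)² = (((-9 - 3*(-2)) + 38) + 112)² = (((-9 + 6) + 38) + 112)² = ((-3 + 38) + 112)² = (35 + 112)² = 147² = 21609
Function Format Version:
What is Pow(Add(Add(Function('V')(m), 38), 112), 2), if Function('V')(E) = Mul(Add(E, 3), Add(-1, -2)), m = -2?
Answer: 21609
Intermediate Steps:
Function('V')(E) = Add(-9, Mul(-3, E)) (Function('V')(E) = Mul(Add(3, E), -3) = Add(-9, Mul(-3, E)))
Pow(Add(Add(Function('V')(m), 38), 112), 2) = Pow(Add(Add(Add(-9, Mul(-3, -2)), 38), 112), 2) = Pow(Add(Add(Add(-9, 6), 38), 112), 2) = Pow(Add(Add(-3, 38), 112), 2) = Pow(Add(35, 112), 2) = Pow(147, 2) = 21609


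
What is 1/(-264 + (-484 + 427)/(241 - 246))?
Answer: -5/1263 ≈ -0.0039588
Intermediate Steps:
1/(-264 + (-484 + 427)/(241 - 246)) = 1/(-264 - 57/(-5)) = 1/(-264 - 57*(-⅕)) = 1/(-264 + 57/5) = 1/(-1263/5) = -5/1263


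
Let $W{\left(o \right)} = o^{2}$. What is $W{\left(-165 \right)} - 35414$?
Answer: $-8189$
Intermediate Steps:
$W{\left(-165 \right)} - 35414 = \left(-165\right)^{2} - 35414 = 27225 - 35414 = -8189$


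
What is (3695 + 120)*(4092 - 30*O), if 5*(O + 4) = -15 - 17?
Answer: 16801260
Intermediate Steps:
O = -52/5 (O = -4 + (-15 - 17)/5 = -4 + (1/5)*(-32) = -4 - 32/5 = -52/5 ≈ -10.400)
(3695 + 120)*(4092 - 30*O) = (3695 + 120)*(4092 - 30*(-52/5)) = 3815*(4092 + 312) = 3815*4404 = 16801260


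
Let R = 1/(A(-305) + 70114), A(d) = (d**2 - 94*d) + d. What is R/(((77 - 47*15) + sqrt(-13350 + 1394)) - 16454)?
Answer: -8541/27941073223360 - 7*I*sqrt(61)/27941073223360 ≈ -3.0568e-10 - 1.9567e-12*I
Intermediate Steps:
A(d) = d**2 - 93*d
R = 1/191504 (R = 1/(-305*(-93 - 305) + 70114) = 1/(-305*(-398) + 70114) = 1/(121390 + 70114) = 1/191504 ≈ 5.2218e-6)
R/(((77 - 47*15) + sqrt(-13350 + 1394)) - 16454) = 1/(191504*(((77 - 47*15) + sqrt(-13350 + 1394)) - 16454)) = 1/(191504*(((77 - 705) + sqrt(-11956)) - 16454)) = 1/(191504*((-628 + 14*I*sqrt(61)) - 16454)) = 1/(191504*(-17082 + 14*I*sqrt(61)))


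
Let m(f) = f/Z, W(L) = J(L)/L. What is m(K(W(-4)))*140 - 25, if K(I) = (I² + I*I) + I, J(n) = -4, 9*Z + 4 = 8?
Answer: 920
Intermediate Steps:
Z = 4/9 (Z = -4/9 + (⅑)*8 = -4/9 + 8/9 = 4/9 ≈ 0.44444)
W(L) = -4/L
K(I) = I + 2*I² (K(I) = (I² + I²) + I = 2*I² + I = I + 2*I²)
m(f) = 9*f/4 (m(f) = f/(4/9) = f*(9/4) = 9*f/4)
m(K(W(-4)))*140 - 25 = (9*((-4/(-4))*(1 + 2*(-4/(-4))))/4)*140 - 25 = (9*((-4*(-¼))*(1 + 2*(-4*(-¼))))/4)*140 - 25 = (9*(1*(1 + 2*1))/4)*140 - 25 = (9*(1*(1 + 2))/4)*140 - 25 = (9*(1*3)/4)*140 - 25 = ((9/4)*3)*140 - 25 = (27/4)*140 - 25 = 945 - 25 = 920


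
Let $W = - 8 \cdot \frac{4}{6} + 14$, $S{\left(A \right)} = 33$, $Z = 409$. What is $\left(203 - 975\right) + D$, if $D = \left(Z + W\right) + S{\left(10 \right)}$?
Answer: $- \frac{964}{3} \approx -321.33$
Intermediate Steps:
$W = \frac{26}{3}$ ($W = - 8 \cdot 4 \cdot \frac{1}{6} + 14 = \left(-8\right) \frac{2}{3} + 14 = - \frac{16}{3} + 14 = \frac{26}{3} \approx 8.6667$)
$D = \frac{1352}{3}$ ($D = \left(409 + \frac{26}{3}\right) + 33 = \frac{1253}{3} + 33 = \frac{1352}{3} \approx 450.67$)
$\left(203 - 975\right) + D = \left(203 - 975\right) + \frac{1352}{3} = -772 + \frac{1352}{3} = - \frac{964}{3}$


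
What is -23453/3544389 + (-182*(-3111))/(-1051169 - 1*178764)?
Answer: -119746221131/256432999761 ≈ -0.46697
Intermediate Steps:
-23453/3544389 + (-182*(-3111))/(-1051169 - 1*178764) = -23453*1/3544389 + 566202/(-1051169 - 178764) = -23453/3544389 + 566202/(-1229933) = -23453/3544389 + 566202*(-1/1229933) = -23453/3544389 - 33306/72349 = -119746221131/256432999761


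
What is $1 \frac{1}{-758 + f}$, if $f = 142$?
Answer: $- \frac{1}{616} \approx -0.0016234$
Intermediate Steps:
$1 \frac{1}{-758 + f} = 1 \frac{1}{-758 + 142} = 1 \frac{1}{-616} = 1 \left(- \frac{1}{616}\right) = - \frac{1}{616}$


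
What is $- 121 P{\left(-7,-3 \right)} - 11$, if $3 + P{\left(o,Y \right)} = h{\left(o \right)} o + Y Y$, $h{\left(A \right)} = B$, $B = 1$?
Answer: $110$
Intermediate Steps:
$h{\left(A \right)} = 1$
$P{\left(o,Y \right)} = -3 + o + Y^{2}$ ($P{\left(o,Y \right)} = -3 + \left(1 o + Y Y\right) = -3 + \left(o + Y^{2}\right) = -3 + o + Y^{2}$)
$- 121 P{\left(-7,-3 \right)} - 11 = - 121 \left(-3 - 7 + \left(-3\right)^{2}\right) - 11 = - 121 \left(-3 - 7 + 9\right) - 11 = \left(-121\right) \left(-1\right) - 11 = 121 - 11 = 110$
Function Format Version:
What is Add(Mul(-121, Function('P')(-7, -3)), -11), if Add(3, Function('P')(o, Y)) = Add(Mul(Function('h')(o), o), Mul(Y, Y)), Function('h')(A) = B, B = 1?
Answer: 110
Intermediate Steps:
Function('h')(A) = 1
Function('P')(o, Y) = Add(-3, o, Pow(Y, 2)) (Function('P')(o, Y) = Add(-3, Add(Mul(1, o), Mul(Y, Y))) = Add(-3, Add(o, Pow(Y, 2))) = Add(-3, o, Pow(Y, 2)))
Add(Mul(-121, Function('P')(-7, -3)), -11) = Add(Mul(-121, Add(-3, -7, Pow(-3, 2))), -11) = Add(Mul(-121, Add(-3, -7, 9)), -11) = Add(Mul(-121, -1), -11) = Add(121, -11) = 110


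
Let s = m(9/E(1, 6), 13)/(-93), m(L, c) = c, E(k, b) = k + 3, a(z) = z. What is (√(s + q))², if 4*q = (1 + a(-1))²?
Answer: -13/93 ≈ -0.13978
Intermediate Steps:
E(k, b) = 3 + k
q = 0 (q = (1 - 1)²/4 = (¼)*0² = (¼)*0 = 0)
s = -13/93 (s = 13/(-93) = 13*(-1/93) = -13/93 ≈ -0.13978)
(√(s + q))² = (√(-13/93 + 0))² = (√(-13/93))² = (I*√1209/93)² = -13/93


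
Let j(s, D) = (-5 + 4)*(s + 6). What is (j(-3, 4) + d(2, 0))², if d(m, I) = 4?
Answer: 1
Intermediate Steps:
j(s, D) = -6 - s (j(s, D) = -(6 + s) = -6 - s)
(j(-3, 4) + d(2, 0))² = ((-6 - 1*(-3)) + 4)² = ((-6 + 3) + 4)² = (-3 + 4)² = 1² = 1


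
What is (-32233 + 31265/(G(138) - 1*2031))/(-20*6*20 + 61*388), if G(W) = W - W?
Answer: -16374122/10798827 ≈ -1.5163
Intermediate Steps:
G(W) = 0
(-32233 + 31265/(G(138) - 1*2031))/(-20*6*20 + 61*388) = (-32233 + 31265/(0 - 1*2031))/(-20*6*20 + 61*388) = (-32233 + 31265/(0 - 2031))/(-120*20 + 23668) = (-32233 + 31265/(-2031))/(-2400 + 23668) = (-32233 + 31265*(-1/2031))/21268 = (-32233 - 31265/2031)*(1/21268) = -65496488/2031*1/21268 = -16374122/10798827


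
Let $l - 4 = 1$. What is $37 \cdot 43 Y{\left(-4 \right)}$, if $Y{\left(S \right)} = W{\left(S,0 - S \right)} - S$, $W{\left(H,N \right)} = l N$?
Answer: $38184$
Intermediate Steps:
$l = 5$ ($l = 4 + 1 = 5$)
$W{\left(H,N \right)} = 5 N$
$Y{\left(S \right)} = - 6 S$ ($Y{\left(S \right)} = 5 \left(0 - S\right) - S = 5 \left(- S\right) - S = - 5 S - S = - 6 S$)
$37 \cdot 43 Y{\left(-4 \right)} = 37 \cdot 43 \left(\left(-6\right) \left(-4\right)\right) = 1591 \cdot 24 = 38184$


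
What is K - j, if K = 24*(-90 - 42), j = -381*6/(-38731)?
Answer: -122702094/38731 ≈ -3168.1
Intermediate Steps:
j = 2286/38731 (j = -2286*(-1/38731) = 2286/38731 ≈ 0.059022)
K = -3168 (K = 24*(-132) = -3168)
K - j = -3168 - 1*2286/38731 = -3168 - 2286/38731 = -122702094/38731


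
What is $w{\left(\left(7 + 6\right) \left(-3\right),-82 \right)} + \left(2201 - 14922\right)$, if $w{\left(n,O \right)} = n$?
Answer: $-12760$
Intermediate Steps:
$w{\left(\left(7 + 6\right) \left(-3\right),-82 \right)} + \left(2201 - 14922\right) = \left(7 + 6\right) \left(-3\right) + \left(2201 - 14922\right) = 13 \left(-3\right) - 12721 = -39 - 12721 = -12760$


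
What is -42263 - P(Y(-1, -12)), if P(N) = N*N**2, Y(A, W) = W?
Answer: -40535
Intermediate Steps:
P(N) = N**3
-42263 - P(Y(-1, -12)) = -42263 - 1*(-12)**3 = -42263 - 1*(-1728) = -42263 + 1728 = -40535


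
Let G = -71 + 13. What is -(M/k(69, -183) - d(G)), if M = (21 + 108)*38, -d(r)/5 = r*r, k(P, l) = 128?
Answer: -1078931/64 ≈ -16858.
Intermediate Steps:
G = -58
d(r) = -5*r**2 (d(r) = -5*r*r = -5*r**2)
M = 4902 (M = 129*38 = 4902)
-(M/k(69, -183) - d(G)) = -(4902/128 - (-5)*(-58)**2) = -(4902*(1/128) - (-5)*3364) = -(2451/64 - 1*(-16820)) = -(2451/64 + 16820) = -1*1078931/64 = -1078931/64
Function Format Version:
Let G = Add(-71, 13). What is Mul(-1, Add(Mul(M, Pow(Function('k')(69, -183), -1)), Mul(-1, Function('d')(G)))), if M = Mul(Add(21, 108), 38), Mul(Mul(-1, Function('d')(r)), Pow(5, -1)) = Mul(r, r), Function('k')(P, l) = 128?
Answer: Rational(-1078931, 64) ≈ -16858.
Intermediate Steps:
G = -58
Function('d')(r) = Mul(-5, Pow(r, 2)) (Function('d')(r) = Mul(-5, Mul(r, r)) = Mul(-5, Pow(r, 2)))
M = 4902 (M = Mul(129, 38) = 4902)
Mul(-1, Add(Mul(M, Pow(Function('k')(69, -183), -1)), Mul(-1, Function('d')(G)))) = Mul(-1, Add(Mul(4902, Pow(128, -1)), Mul(-1, Mul(-5, Pow(-58, 2))))) = Mul(-1, Add(Mul(4902, Rational(1, 128)), Mul(-1, Mul(-5, 3364)))) = Mul(-1, Add(Rational(2451, 64), Mul(-1, -16820))) = Mul(-1, Add(Rational(2451, 64), 16820)) = Mul(-1, Rational(1078931, 64)) = Rational(-1078931, 64)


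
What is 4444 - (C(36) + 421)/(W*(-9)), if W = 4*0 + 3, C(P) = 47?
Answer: 13384/3 ≈ 4461.3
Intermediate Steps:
W = 3 (W = 0 + 3 = 3)
4444 - (C(36) + 421)/(W*(-9)) = 4444 - (47 + 421)/(3*(-9)) = 4444 - 468/(-27) = 4444 - 468*(-1)/27 = 4444 - 1*(-52/3) = 4444 + 52/3 = 13384/3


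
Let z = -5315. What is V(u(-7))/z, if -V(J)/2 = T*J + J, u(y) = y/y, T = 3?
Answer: 8/5315 ≈ 0.0015052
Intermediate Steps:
u(y) = 1
V(J) = -8*J (V(J) = -2*(3*J + J) = -8*J)
V(u(-7))/z = -8*1/(-5315) = -8*(-1/5315) = 8/5315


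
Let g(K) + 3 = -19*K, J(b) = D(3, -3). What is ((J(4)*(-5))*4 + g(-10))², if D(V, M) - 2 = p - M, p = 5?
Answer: 169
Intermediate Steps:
D(V, M) = 7 - M (D(V, M) = 2 + (5 - M) = 7 - M)
J(b) = 10 (J(b) = 7 - 1*(-3) = 7 + 3 = 10)
g(K) = -3 - 19*K
((J(4)*(-5))*4 + g(-10))² = ((10*(-5))*4 + (-3 - 19*(-10)))² = (-50*4 + (-3 + 190))² = (-200 + 187)² = (-13)² = 169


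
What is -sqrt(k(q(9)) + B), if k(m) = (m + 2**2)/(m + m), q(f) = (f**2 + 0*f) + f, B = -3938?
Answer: -I*sqrt(3543730)/30 ≈ -62.749*I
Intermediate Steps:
q(f) = f + f**2 (q(f) = (f**2 + 0) + f = f**2 + f = f + f**2)
k(m) = (4 + m)/(2*m) (k(m) = (m + 4)/((2*m)) = (4 + m)*(1/(2*m)) = (4 + m)/(2*m))
-sqrt(k(q(9)) + B) = -sqrt((4 + 9*(1 + 9))/(2*((9*(1 + 9)))) - 3938) = -sqrt((4 + 9*10)/(2*((9*10))) - 3938) = -sqrt((1/2)*(4 + 90)/90 - 3938) = -sqrt((1/2)*(1/90)*94 - 3938) = -sqrt(47/90 - 3938) = -sqrt(-354373/90) = -I*sqrt(3543730)/30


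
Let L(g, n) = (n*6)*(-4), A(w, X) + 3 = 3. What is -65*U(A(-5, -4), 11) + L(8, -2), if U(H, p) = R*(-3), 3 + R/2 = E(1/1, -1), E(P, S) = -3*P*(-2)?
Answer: 1218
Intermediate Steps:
A(w, X) = 0 (A(w, X) = -3 + 3 = 0)
E(P, S) = 6*P
R = 6 (R = -6 + 2*(6*(1/1)) = -6 + 2*(6*(1*1)) = -6 + 2*(6*1) = -6 + 2*6 = -6 + 12 = 6)
U(H, p) = -18 (U(H, p) = 6*(-3) = -18)
L(g, n) = -24*n (L(g, n) = (6*n)*(-4) = -24*n)
-65*U(A(-5, -4), 11) + L(8, -2) = -65*(-18) - 24*(-2) = 1170 + 48 = 1218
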